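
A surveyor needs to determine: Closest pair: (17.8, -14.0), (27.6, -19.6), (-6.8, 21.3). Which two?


d(P0,P1) = 11.2872, d(P0,P2) = 43.0262, d(P1,P2) = 53.4431
Closest: P0 and P1

Closest pair: (17.8, -14.0) and (27.6, -19.6), distance = 11.2872


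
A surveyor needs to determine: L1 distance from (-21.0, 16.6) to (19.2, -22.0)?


|(-21)-19.2| + |16.6-(-22)| = 40.2 + 38.6 = 78.8

78.8


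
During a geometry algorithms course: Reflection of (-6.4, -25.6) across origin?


Reflection over origin: (x,y) -> (-x,-y)
(-6.4, -25.6) -> (6.4, 25.6)

(6.4, 25.6)


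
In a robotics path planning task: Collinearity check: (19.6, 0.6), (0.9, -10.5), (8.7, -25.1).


Cross product: (0.9-19.6)*((-25.1)-0.6) - ((-10.5)-0.6)*(8.7-19.6)
= 359.6

No, not collinear


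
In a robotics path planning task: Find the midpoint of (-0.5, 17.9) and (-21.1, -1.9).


M = (((-0.5)+(-21.1))/2, (17.9+(-1.9))/2)
= (-10.8, 8)

(-10.8, 8)


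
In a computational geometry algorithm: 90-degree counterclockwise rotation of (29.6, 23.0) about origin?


90° CCW: (x,y) -> (-y, x)
(29.6,23) -> (-23, 29.6)

(-23, 29.6)


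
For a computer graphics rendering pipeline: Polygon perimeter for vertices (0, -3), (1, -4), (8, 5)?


Sides: (0, -3)->(1, -4): sqrt(2) = 1.414214, (1, -4)->(8, 5): sqrt(130) = 11.401754, (8, 5)->(0, -3): sqrt(128) = 11.313708
Sum = 24.129676
Perimeter = 24.1297

24.1297


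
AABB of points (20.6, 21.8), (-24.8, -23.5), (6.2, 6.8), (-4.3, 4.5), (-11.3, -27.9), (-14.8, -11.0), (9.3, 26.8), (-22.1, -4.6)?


x range: [-24.8, 20.6]
y range: [-27.9, 26.8]
Bounding box: (-24.8,-27.9) to (20.6,26.8)

(-24.8,-27.9) to (20.6,26.8)


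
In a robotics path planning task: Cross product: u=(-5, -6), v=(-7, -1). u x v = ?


u x v = u_x*v_y - u_y*v_x = (-5)*(-1) - (-6)*(-7)
= 5 - 42 = -37

-37


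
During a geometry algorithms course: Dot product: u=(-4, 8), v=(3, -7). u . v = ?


u . v = u_x*v_x + u_y*v_y = (-4)*3 + 8*(-7)
= (-12) + (-56) = -68

-68


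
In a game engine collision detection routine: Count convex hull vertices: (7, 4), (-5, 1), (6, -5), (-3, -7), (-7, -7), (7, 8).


Convex hull vertices (CCW): (-7, -7), (-3, -7), (6, -5), (7, 4), (7, 8), (-5, 1)
Count = 6

6


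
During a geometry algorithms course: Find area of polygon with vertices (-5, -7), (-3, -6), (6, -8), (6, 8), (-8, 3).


Shoelace sum: ((-5)*(-6) - (-3)*(-7)) + ((-3)*(-8) - 6*(-6)) + (6*8 - 6*(-8)) + (6*3 - (-8)*8) + ((-8)*(-7) - (-5)*3)
= 318
Area = |318|/2 = 159

159


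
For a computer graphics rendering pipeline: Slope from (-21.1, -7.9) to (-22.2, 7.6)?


slope = (y2-y1)/(x2-x1) = (7.6-(-7.9))/((-22.2)-(-21.1)) = 15.5/(-1.1) = -14.0909

-14.0909


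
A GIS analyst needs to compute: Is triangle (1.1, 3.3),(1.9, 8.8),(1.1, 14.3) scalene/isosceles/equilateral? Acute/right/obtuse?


Side lengths squared: AB^2=30.89, BC^2=30.89, CA^2=121
Sorted: [30.89, 30.89, 121]
By sides: Isosceles, By angles: Obtuse

Isosceles, Obtuse


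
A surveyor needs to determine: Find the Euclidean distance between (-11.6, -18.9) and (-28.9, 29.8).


dx=-17.3, dy=48.7
d^2 = (-17.3)^2 + 48.7^2 = 2670.98
d = sqrt(2670.98) = 51.6815

51.6815


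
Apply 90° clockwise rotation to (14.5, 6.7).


90° CW: (x,y) -> (y, -x)
(14.5,6.7) -> (6.7, -14.5)

(6.7, -14.5)


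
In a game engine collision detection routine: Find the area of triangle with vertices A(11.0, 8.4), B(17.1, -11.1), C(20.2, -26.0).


Area = |x_A(y_B-y_C) + x_B(y_C-y_A) + x_C(y_A-y_B)|/2
= |163.9 + (-588.24) + 393.9|/2
= 30.44/2 = 15.22

15.22


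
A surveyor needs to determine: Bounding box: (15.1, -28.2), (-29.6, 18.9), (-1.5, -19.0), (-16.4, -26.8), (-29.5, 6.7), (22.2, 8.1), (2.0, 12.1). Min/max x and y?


x range: [-29.6, 22.2]
y range: [-28.2, 18.9]
Bounding box: (-29.6,-28.2) to (22.2,18.9)

(-29.6,-28.2) to (22.2,18.9)


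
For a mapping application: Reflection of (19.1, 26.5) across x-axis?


Reflection over x-axis: (x,y) -> (x,-y)
(19.1, 26.5) -> (19.1, -26.5)

(19.1, -26.5)


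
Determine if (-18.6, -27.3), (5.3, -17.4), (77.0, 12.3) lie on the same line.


Cross product: (5.3-(-18.6))*(12.3-(-27.3)) - ((-17.4)-(-27.3))*(77-(-18.6))
= 0

Yes, collinear


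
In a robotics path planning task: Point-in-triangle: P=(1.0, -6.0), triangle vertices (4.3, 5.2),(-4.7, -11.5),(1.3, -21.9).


Cross products: AB x AP = 45.69, BC x BP = 92.28, CA x CP = 55.83
All same sign? yes

Yes, inside


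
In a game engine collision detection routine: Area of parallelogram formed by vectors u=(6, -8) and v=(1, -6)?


|u x v| = |6*(-6) - (-8)*1|
= |(-36) - (-8)| = 28

28


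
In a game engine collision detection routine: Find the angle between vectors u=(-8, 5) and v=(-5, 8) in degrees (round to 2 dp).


u.v = 80, |u| = sqrt(89) = 9.434, |v| = sqrt(89) = 9.434
cos(theta) = u.v/(|u||v|) = 80/sqrt(7921) = 0.898876
theta = acos(0.898876) = 25.99 degrees

25.99 degrees


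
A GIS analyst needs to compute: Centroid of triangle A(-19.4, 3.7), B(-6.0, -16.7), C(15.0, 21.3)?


Centroid = ((x_A+x_B+x_C)/3, (y_A+y_B+y_C)/3)
= (((-19.4)+(-6)+15)/3, (3.7+(-16.7)+21.3)/3)
= (-3.4667, 2.7667)

(-3.4667, 2.7667)


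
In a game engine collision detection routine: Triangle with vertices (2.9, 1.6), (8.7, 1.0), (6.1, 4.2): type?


Side lengths squared: AB^2=34, BC^2=17, CA^2=17
Sorted: [17, 17, 34]
By sides: Isosceles, By angles: Right

Isosceles, Right


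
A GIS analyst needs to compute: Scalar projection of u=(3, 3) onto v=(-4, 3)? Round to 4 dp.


u.v = -3, |v| = sqrt(25) = 5
Scalar projection = u.v / |v| = -3 / sqrt(25) = -0.6

-0.6


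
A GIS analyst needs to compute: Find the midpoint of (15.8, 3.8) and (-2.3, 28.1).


M = ((15.8+(-2.3))/2, (3.8+28.1)/2)
= (6.75, 15.95)

(6.75, 15.95)


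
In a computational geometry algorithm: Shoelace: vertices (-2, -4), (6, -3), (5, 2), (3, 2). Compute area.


Shoelace sum: ((-2)*(-3) - 6*(-4)) + (6*2 - 5*(-3)) + (5*2 - 3*2) + (3*(-4) - (-2)*2)
= 53
Area = |53|/2 = 26.5

26.5


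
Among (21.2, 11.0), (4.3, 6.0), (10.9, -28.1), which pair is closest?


d(P0,P1) = 17.6241, d(P0,P2) = 40.4339, d(P1,P2) = 34.7328
Closest: P0 and P1

Closest pair: (21.2, 11.0) and (4.3, 6.0), distance = 17.6241


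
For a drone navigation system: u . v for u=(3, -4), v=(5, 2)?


u . v = u_x*v_x + u_y*v_y = 3*5 + (-4)*2
= 15 + (-8) = 7

7


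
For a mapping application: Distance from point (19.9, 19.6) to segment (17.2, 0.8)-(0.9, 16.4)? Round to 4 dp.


Project P onto AB: t = 0.4897 (clamped to [0,1])
Closest point on segment: (9.2183, 8.439)
Distance: 15.4489

15.4489


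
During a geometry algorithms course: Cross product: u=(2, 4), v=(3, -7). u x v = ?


u x v = u_x*v_y - u_y*v_x = 2*(-7) - 4*3
= (-14) - 12 = -26

-26


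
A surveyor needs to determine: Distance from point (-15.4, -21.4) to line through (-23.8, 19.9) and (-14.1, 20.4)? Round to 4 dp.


|cross product| = 404.81
|line direction| = sqrt(94.34) = 9.7129
Distance = 404.81/sqrt(94.34) = 41.6777

41.6777


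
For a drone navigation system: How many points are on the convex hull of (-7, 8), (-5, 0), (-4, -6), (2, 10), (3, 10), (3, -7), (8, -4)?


Convex hull vertices (CCW): (-7, 8), (-4, -6), (3, -7), (8, -4), (3, 10), (2, 10)
Count = 6

6


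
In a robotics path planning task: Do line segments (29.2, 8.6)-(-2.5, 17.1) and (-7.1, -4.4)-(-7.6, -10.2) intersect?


Cross products: d1=204.04, d2=15.93, d3=720.65, d4=908.76
d1*d2 < 0 and d3*d4 < 0? no

No, they don't intersect


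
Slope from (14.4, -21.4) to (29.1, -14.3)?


slope = (y2-y1)/(x2-x1) = ((-14.3)-(-21.4))/(29.1-14.4) = 7.1/14.7 = 0.483

0.483


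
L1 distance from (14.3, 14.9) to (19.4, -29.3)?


|14.3-19.4| + |14.9-(-29.3)| = 5.1 + 44.2 = 49.3

49.3


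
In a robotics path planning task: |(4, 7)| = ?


|u| = sqrt(4^2 + 7^2) = sqrt(65) = 8.0623

8.0623


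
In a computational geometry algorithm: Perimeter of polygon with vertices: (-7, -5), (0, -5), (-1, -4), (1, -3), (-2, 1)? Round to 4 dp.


Sides: (-7, -5)->(0, -5): sqrt(49) = 7, (0, -5)->(-1, -4): sqrt(2) = 1.414214, (-1, -4)->(1, -3): sqrt(5) = 2.236068, (1, -3)->(-2, 1): sqrt(25) = 5, (-2, 1)->(-7, -5): sqrt(61) = 7.81025
Sum = 23.460532
Perimeter = 23.4605

23.4605


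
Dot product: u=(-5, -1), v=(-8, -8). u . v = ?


u . v = u_x*v_x + u_y*v_y = (-5)*(-8) + (-1)*(-8)
= 40 + 8 = 48

48


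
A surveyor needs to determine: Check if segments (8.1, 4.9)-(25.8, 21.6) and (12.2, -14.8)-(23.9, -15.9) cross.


Cross products: d1=225.98, d2=440.84, d3=-417.16, d4=-632.02
d1*d2 < 0 and d3*d4 < 0? no

No, they don't intersect


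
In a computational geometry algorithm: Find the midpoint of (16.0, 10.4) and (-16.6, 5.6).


M = ((16+(-16.6))/2, (10.4+5.6)/2)
= (-0.3, 8)

(-0.3, 8)


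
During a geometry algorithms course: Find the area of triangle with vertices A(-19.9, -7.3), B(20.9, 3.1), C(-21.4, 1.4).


Area = |x_A(y_B-y_C) + x_B(y_C-y_A) + x_C(y_A-y_B)|/2
= |(-33.83) + 181.83 + 222.56|/2
= 370.56/2 = 185.28

185.28


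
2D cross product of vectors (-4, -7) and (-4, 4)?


u x v = u_x*v_y - u_y*v_x = (-4)*4 - (-7)*(-4)
= (-16) - 28 = -44

-44


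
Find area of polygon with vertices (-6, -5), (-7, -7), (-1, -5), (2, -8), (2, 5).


Shoelace sum: ((-6)*(-7) - (-7)*(-5)) + ((-7)*(-5) - (-1)*(-7)) + ((-1)*(-8) - 2*(-5)) + (2*5 - 2*(-8)) + (2*(-5) - (-6)*5)
= 99
Area = |99|/2 = 49.5

49.5


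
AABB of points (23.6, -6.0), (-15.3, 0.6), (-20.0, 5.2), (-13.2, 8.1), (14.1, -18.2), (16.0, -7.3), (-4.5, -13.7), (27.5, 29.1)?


x range: [-20, 27.5]
y range: [-18.2, 29.1]
Bounding box: (-20,-18.2) to (27.5,29.1)

(-20,-18.2) to (27.5,29.1)


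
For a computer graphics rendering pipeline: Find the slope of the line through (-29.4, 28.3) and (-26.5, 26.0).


slope = (y2-y1)/(x2-x1) = (26-28.3)/((-26.5)-(-29.4)) = (-2.3)/2.9 = -0.7931

-0.7931


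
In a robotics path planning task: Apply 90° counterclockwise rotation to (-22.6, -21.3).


90° CCW: (x,y) -> (-y, x)
(-22.6,-21.3) -> (21.3, -22.6)

(21.3, -22.6)


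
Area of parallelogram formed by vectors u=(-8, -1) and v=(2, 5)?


|u x v| = |(-8)*5 - (-1)*2|
= |(-40) - (-2)| = 38

38


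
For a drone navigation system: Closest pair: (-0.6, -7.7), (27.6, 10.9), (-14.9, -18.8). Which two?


d(P0,P1) = 33.7817, d(P0,P2) = 18.1025, d(P1,P2) = 51.8492
Closest: P0 and P2

Closest pair: (-0.6, -7.7) and (-14.9, -18.8), distance = 18.1025


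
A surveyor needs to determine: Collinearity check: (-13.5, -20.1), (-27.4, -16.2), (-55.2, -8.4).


Cross product: ((-27.4)-(-13.5))*((-8.4)-(-20.1)) - ((-16.2)-(-20.1))*((-55.2)-(-13.5))
= 0

Yes, collinear


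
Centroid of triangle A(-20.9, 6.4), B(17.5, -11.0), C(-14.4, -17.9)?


Centroid = ((x_A+x_B+x_C)/3, (y_A+y_B+y_C)/3)
= (((-20.9)+17.5+(-14.4))/3, (6.4+(-11)+(-17.9))/3)
= (-5.9333, -7.5)

(-5.9333, -7.5)


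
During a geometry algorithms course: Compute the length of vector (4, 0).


|u| = sqrt(4^2 + 0^2) = sqrt(16) = 4

4


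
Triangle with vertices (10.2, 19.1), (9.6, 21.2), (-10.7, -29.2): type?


Side lengths squared: AB^2=4.77, BC^2=2952.25, CA^2=2769.7
Sorted: [4.77, 2769.7, 2952.25]
By sides: Scalene, By angles: Obtuse

Scalene, Obtuse


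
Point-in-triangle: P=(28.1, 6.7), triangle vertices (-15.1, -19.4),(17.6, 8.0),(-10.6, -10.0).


Cross products: AB x AP = -330.21, BC x BP = 225.66, CA x CP = 288.63
All same sign? no

No, outside


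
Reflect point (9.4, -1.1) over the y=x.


Reflection over y=x: (x,y) -> (y,x)
(9.4, -1.1) -> (-1.1, 9.4)

(-1.1, 9.4)


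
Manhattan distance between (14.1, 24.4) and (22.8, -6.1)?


|14.1-22.8| + |24.4-(-6.1)| = 8.7 + 30.5 = 39.2

39.2


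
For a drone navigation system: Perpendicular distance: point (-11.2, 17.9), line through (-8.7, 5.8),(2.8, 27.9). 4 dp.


|cross product| = 194.4
|line direction| = sqrt(620.66) = 24.913
Distance = 194.4/sqrt(620.66) = 7.8031

7.8031


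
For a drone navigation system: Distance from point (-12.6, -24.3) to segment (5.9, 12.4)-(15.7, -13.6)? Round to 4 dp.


Project P onto AB: t = 1 (clamped to [0,1])
Closest point on segment: (15.7, -13.6)
Distance: 30.2552

30.2552


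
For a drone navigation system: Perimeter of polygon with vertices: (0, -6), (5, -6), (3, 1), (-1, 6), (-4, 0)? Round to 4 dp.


Sides: (0, -6)->(5, -6): sqrt(25) = 5, (5, -6)->(3, 1): sqrt(53) = 7.28011, (3, 1)->(-1, 6): sqrt(41) = 6.403124, (-1, 6)->(-4, 0): sqrt(45) = 6.708204, (-4, 0)->(0, -6): sqrt(52) = 7.211103
Sum = 32.602541
Perimeter = 32.6025

32.6025


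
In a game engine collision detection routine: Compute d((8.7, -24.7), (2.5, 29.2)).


dx=-6.2, dy=53.9
d^2 = (-6.2)^2 + 53.9^2 = 2943.65
d = sqrt(2943.65) = 54.2554

54.2554


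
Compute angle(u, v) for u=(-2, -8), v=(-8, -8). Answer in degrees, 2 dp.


u.v = 80, |u| = sqrt(68) = 8.2462, |v| = sqrt(128) = 11.3137
cos(theta) = u.v/(|u||v|) = 80/sqrt(8704) = 0.857493
theta = acos(0.857493) = 30.96 degrees

30.96 degrees


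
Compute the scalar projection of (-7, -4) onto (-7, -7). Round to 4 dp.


u.v = 77, |v| = sqrt(98) = 9.8995
Scalar projection = u.v / |v| = 77 / sqrt(98) = 7.7782

7.7782


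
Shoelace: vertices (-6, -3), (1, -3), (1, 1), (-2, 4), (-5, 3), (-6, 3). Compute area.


Shoelace sum: ((-6)*(-3) - 1*(-3)) + (1*1 - 1*(-3)) + (1*4 - (-2)*1) + ((-2)*3 - (-5)*4) + ((-5)*3 - (-6)*3) + ((-6)*(-3) - (-6)*3)
= 84
Area = |84|/2 = 42

42


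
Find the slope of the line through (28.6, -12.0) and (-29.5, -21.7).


slope = (y2-y1)/(x2-x1) = ((-21.7)-(-12))/((-29.5)-28.6) = (-9.7)/(-58.1) = 0.167

0.167


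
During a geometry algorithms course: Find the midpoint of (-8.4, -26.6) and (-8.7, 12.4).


M = (((-8.4)+(-8.7))/2, ((-26.6)+12.4)/2)
= (-8.55, -7.1)

(-8.55, -7.1)


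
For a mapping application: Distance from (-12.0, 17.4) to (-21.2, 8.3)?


dx=-9.2, dy=-9.1
d^2 = (-9.2)^2 + (-9.1)^2 = 167.45
d = sqrt(167.45) = 12.9402

12.9402


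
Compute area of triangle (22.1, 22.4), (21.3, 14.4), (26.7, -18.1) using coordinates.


Area = |x_A(y_B-y_C) + x_B(y_C-y_A) + x_C(y_A-y_B)|/2
= |718.25 + (-862.65) + 213.6|/2
= 69.2/2 = 34.6

34.6


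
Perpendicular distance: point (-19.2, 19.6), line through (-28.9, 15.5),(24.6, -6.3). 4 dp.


|cross product| = 430.81
|line direction| = sqrt(3337.49) = 57.771
Distance = 430.81/sqrt(3337.49) = 7.4572

7.4572


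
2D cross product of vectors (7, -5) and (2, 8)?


u x v = u_x*v_y - u_y*v_x = 7*8 - (-5)*2
= 56 - (-10) = 66

66


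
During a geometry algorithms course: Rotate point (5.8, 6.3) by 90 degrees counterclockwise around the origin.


90° CCW: (x,y) -> (-y, x)
(5.8,6.3) -> (-6.3, 5.8)

(-6.3, 5.8)


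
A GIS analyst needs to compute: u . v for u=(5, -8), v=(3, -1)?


u . v = u_x*v_x + u_y*v_y = 5*3 + (-8)*(-1)
= 15 + 8 = 23

23


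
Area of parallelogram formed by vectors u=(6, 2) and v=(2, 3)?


|u x v| = |6*3 - 2*2|
= |18 - 4| = 14

14


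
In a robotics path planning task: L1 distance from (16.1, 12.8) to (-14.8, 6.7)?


|16.1-(-14.8)| + |12.8-6.7| = 30.9 + 6.1 = 37

37


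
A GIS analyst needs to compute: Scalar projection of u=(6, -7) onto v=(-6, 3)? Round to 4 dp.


u.v = -57, |v| = sqrt(45) = 6.7082
Scalar projection = u.v / |v| = -57 / sqrt(45) = -8.4971

-8.4971


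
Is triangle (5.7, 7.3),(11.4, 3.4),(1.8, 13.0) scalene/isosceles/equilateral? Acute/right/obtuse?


Side lengths squared: AB^2=47.7, BC^2=184.32, CA^2=47.7
Sorted: [47.7, 47.7, 184.32]
By sides: Isosceles, By angles: Obtuse

Isosceles, Obtuse


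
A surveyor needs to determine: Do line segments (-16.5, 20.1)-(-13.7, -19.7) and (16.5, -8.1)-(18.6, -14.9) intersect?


Cross products: d1=-165.18, d2=-229.72, d3=1234.44, d4=1298.98
d1*d2 < 0 and d3*d4 < 0? no

No, they don't intersect


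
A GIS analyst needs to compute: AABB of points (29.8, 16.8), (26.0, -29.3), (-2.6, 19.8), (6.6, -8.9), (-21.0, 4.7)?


x range: [-21, 29.8]
y range: [-29.3, 19.8]
Bounding box: (-21,-29.3) to (29.8,19.8)

(-21,-29.3) to (29.8,19.8)


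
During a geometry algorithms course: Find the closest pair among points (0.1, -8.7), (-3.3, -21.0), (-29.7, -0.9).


d(P0,P1) = 12.7613, d(P0,P2) = 30.8039, d(P1,P2) = 33.1809
Closest: P0 and P1

Closest pair: (0.1, -8.7) and (-3.3, -21.0), distance = 12.7613


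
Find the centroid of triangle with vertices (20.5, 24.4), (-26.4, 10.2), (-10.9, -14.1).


Centroid = ((x_A+x_B+x_C)/3, (y_A+y_B+y_C)/3)
= ((20.5+(-26.4)+(-10.9))/3, (24.4+10.2+(-14.1))/3)
= (-5.6, 6.8333)

(-5.6, 6.8333)


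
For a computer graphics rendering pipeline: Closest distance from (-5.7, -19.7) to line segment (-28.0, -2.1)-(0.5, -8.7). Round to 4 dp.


Project P onto AB: t = 0.8784 (clamped to [0,1])
Closest point on segment: (-2.9667, -7.8972)
Distance: 12.1152

12.1152


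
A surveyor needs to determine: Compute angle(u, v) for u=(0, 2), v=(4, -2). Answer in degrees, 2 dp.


u.v = -4, |u| = sqrt(4) = 2, |v| = sqrt(20) = 4.4721
cos(theta) = u.v/(|u||v|) = -4/sqrt(80) = -0.447214
theta = acos(-0.447214) = 116.57 degrees

116.57 degrees


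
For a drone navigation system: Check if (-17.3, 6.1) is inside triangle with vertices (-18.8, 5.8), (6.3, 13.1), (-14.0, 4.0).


Cross products: AB x AP = -3.42, BC x BP = -72.66, CA x CP = -4.14
All same sign? yes

Yes, inside


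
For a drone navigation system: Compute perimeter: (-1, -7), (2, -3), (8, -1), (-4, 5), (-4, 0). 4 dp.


Sides: (-1, -7)->(2, -3): sqrt(25) = 5, (2, -3)->(8, -1): sqrt(40) = 6.324555, (8, -1)->(-4, 5): sqrt(180) = 13.416408, (-4, 5)->(-4, 0): sqrt(25) = 5, (-4, 0)->(-1, -7): sqrt(58) = 7.615773
Sum = 37.356736
Perimeter = 37.3567

37.3567


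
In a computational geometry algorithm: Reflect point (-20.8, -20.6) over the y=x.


Reflection over y=x: (x,y) -> (y,x)
(-20.8, -20.6) -> (-20.6, -20.8)

(-20.6, -20.8)


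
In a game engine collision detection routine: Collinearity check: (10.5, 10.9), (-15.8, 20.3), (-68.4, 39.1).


Cross product: ((-15.8)-10.5)*(39.1-10.9) - (20.3-10.9)*((-68.4)-10.5)
= 0

Yes, collinear


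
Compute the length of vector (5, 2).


|u| = sqrt(5^2 + 2^2) = sqrt(29) = 5.3852

5.3852


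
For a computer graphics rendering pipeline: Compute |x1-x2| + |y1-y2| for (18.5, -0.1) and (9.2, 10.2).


|18.5-9.2| + |(-0.1)-10.2| = 9.3 + 10.3 = 19.6

19.6


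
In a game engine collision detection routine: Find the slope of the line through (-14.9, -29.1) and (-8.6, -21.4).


slope = (y2-y1)/(x2-x1) = ((-21.4)-(-29.1))/((-8.6)-(-14.9)) = 7.7/6.3 = 1.2222

1.2222


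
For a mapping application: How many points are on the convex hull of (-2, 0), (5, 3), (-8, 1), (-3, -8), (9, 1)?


Convex hull vertices (CCW): (-8, 1), (-3, -8), (9, 1), (5, 3)
Count = 4

4


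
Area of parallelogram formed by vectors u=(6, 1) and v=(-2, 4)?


|u x v| = |6*4 - 1*(-2)|
= |24 - (-2)| = 26

26


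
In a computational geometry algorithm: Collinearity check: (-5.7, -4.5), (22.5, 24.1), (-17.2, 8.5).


Cross product: (22.5-(-5.7))*(8.5-(-4.5)) - (24.1-(-4.5))*((-17.2)-(-5.7))
= 695.5

No, not collinear


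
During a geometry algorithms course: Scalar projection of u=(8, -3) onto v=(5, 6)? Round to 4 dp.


u.v = 22, |v| = sqrt(61) = 7.8102
Scalar projection = u.v / |v| = 22 / sqrt(61) = 2.8168

2.8168


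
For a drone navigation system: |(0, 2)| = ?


|u| = sqrt(0^2 + 2^2) = sqrt(4) = 2

2


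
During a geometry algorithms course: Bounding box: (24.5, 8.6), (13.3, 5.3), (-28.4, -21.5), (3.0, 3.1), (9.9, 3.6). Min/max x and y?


x range: [-28.4, 24.5]
y range: [-21.5, 8.6]
Bounding box: (-28.4,-21.5) to (24.5,8.6)

(-28.4,-21.5) to (24.5,8.6)


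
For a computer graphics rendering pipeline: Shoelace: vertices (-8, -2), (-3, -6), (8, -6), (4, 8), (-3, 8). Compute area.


Shoelace sum: ((-8)*(-6) - (-3)*(-2)) + ((-3)*(-6) - 8*(-6)) + (8*8 - 4*(-6)) + (4*8 - (-3)*8) + ((-3)*(-2) - (-8)*8)
= 322
Area = |322|/2 = 161

161


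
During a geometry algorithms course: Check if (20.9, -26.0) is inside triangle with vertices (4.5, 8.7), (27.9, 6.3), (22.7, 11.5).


Cross products: AB x AP = -772.62, BC x BP = 204.36, CA x CP = 677.46
All same sign? no

No, outside


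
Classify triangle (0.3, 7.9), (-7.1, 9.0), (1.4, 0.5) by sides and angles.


Side lengths squared: AB^2=55.97, BC^2=144.5, CA^2=55.97
Sorted: [55.97, 55.97, 144.5]
By sides: Isosceles, By angles: Obtuse

Isosceles, Obtuse


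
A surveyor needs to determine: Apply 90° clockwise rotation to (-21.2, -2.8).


90° CW: (x,y) -> (y, -x)
(-21.2,-2.8) -> (-2.8, 21.2)

(-2.8, 21.2)


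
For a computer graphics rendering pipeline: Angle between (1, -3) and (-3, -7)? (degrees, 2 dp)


u.v = 18, |u| = sqrt(10) = 3.1623, |v| = sqrt(58) = 7.6158
cos(theta) = u.v/(|u||v|) = 18/sqrt(580) = 0.747409
theta = acos(0.747409) = 41.63 degrees

41.63 degrees


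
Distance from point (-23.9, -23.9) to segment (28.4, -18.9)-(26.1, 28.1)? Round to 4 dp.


Project P onto AB: t = 0 (clamped to [0,1])
Closest point on segment: (28.4, -18.9)
Distance: 52.5385

52.5385


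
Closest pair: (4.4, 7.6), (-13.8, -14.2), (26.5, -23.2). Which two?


d(P0,P1) = 28.3986, d(P0,P2) = 37.9084, d(P1,P2) = 41.2927
Closest: P0 and P1

Closest pair: (4.4, 7.6) and (-13.8, -14.2), distance = 28.3986


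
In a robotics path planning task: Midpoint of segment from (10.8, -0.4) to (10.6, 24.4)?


M = ((10.8+10.6)/2, ((-0.4)+24.4)/2)
= (10.7, 12)

(10.7, 12)


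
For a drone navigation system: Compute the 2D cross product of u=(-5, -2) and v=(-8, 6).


u x v = u_x*v_y - u_y*v_x = (-5)*6 - (-2)*(-8)
= (-30) - 16 = -46

-46


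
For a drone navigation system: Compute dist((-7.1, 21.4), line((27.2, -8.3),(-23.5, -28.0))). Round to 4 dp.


|cross product| = 2181.5
|line direction| = sqrt(2958.58) = 54.3928
Distance = 2181.5/sqrt(2958.58) = 40.1064

40.1064


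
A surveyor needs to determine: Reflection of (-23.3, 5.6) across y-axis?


Reflection over y-axis: (x,y) -> (-x,y)
(-23.3, 5.6) -> (23.3, 5.6)

(23.3, 5.6)


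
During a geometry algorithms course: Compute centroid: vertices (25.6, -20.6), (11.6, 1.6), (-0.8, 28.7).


Centroid = ((x_A+x_B+x_C)/3, (y_A+y_B+y_C)/3)
= ((25.6+11.6+(-0.8))/3, ((-20.6)+1.6+28.7)/3)
= (12.1333, 3.2333)

(12.1333, 3.2333)


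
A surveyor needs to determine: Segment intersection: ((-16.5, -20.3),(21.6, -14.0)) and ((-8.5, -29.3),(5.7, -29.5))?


Cross products: d1=126.2, d2=223.28, d3=-393.3, d4=-490.38
d1*d2 < 0 and d3*d4 < 0? no

No, they don't intersect


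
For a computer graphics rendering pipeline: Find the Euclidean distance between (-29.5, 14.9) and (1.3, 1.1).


dx=30.8, dy=-13.8
d^2 = 30.8^2 + (-13.8)^2 = 1139.08
d = sqrt(1139.08) = 33.7503

33.7503


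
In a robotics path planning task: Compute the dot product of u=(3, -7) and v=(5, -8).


u . v = u_x*v_x + u_y*v_y = 3*5 + (-7)*(-8)
= 15 + 56 = 71

71


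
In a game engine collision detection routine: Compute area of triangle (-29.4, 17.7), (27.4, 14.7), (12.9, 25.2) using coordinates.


Area = |x_A(y_B-y_C) + x_B(y_C-y_A) + x_C(y_A-y_B)|/2
= |308.7 + 205.5 + 38.7|/2
= 552.9/2 = 276.45

276.45


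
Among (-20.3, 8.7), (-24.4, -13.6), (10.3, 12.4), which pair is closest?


d(P0,P1) = 22.6738, d(P0,P2) = 30.8229, d(P1,P2) = 43.36
Closest: P0 and P1

Closest pair: (-20.3, 8.7) and (-24.4, -13.6), distance = 22.6738


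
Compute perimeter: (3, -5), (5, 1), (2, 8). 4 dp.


Sides: (3, -5)->(5, 1): sqrt(40) = 6.324555, (5, 1)->(2, 8): sqrt(58) = 7.615773, (2, 8)->(3, -5): sqrt(170) = 13.038405
Sum = 26.978733
Perimeter = 26.9787

26.9787


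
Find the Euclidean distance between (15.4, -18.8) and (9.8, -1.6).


dx=-5.6, dy=17.2
d^2 = (-5.6)^2 + 17.2^2 = 327.2
d = sqrt(327.2) = 18.0887

18.0887


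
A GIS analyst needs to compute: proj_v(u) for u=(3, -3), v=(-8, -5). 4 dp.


u.v = -9, |v| = sqrt(89) = 9.434
Scalar projection = u.v / |v| = -9 / sqrt(89) = -0.954

-0.954


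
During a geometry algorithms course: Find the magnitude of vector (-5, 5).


|u| = sqrt((-5)^2 + 5^2) = sqrt(50) = 7.0711

7.0711


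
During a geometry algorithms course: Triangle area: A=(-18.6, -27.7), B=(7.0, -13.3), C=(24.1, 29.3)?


Area = |x_A(y_B-y_C) + x_B(y_C-y_A) + x_C(y_A-y_B)|/2
= |792.36 + 399 + (-347.04)|/2
= 844.32/2 = 422.16

422.16


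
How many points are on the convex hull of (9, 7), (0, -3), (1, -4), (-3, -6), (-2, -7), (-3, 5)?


Convex hull vertices (CCW): (-3, -6), (-2, -7), (1, -4), (9, 7), (-3, 5)
Count = 5

5


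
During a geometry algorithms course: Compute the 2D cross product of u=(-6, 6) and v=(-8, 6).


u x v = u_x*v_y - u_y*v_x = (-6)*6 - 6*(-8)
= (-36) - (-48) = 12

12


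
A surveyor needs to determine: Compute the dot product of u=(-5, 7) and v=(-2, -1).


u . v = u_x*v_x + u_y*v_y = (-5)*(-2) + 7*(-1)
= 10 + (-7) = 3

3


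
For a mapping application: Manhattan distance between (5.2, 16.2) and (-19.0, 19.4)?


|5.2-(-19)| + |16.2-19.4| = 24.2 + 3.2 = 27.4

27.4


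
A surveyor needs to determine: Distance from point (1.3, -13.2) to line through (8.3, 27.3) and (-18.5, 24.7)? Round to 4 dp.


|cross product| = 1067.2
|line direction| = sqrt(725) = 26.9258
Distance = 1067.2/sqrt(725) = 39.6348

39.6348


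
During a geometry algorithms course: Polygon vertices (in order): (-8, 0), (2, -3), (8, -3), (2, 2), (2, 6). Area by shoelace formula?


Shoelace sum: ((-8)*(-3) - 2*0) + (2*(-3) - 8*(-3)) + (8*2 - 2*(-3)) + (2*6 - 2*2) + (2*0 - (-8)*6)
= 120
Area = |120|/2 = 60

60


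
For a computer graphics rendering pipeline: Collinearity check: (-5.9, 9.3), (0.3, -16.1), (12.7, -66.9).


Cross product: (0.3-(-5.9))*((-66.9)-9.3) - ((-16.1)-9.3)*(12.7-(-5.9))
= 0

Yes, collinear


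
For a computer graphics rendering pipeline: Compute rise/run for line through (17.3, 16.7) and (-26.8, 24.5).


slope = (y2-y1)/(x2-x1) = (24.5-16.7)/((-26.8)-17.3) = 7.8/(-44.1) = -0.1769

-0.1769


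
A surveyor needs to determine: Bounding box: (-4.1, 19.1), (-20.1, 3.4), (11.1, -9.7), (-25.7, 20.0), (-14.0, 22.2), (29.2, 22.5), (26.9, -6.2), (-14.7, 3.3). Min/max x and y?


x range: [-25.7, 29.2]
y range: [-9.7, 22.5]
Bounding box: (-25.7,-9.7) to (29.2,22.5)

(-25.7,-9.7) to (29.2,22.5)


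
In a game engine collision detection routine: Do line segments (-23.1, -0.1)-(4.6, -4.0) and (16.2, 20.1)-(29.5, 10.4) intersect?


Cross products: d1=-649.87, d2=-433.05, d3=712.81, d4=495.99
d1*d2 < 0 and d3*d4 < 0? no

No, they don't intersect


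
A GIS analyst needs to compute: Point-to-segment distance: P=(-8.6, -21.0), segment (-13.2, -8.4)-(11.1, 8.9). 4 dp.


Project P onto AB: t = 0 (clamped to [0,1])
Closest point on segment: (-13.2, -8.4)
Distance: 13.4134

13.4134


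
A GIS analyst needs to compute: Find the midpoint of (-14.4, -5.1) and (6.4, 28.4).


M = (((-14.4)+6.4)/2, ((-5.1)+28.4)/2)
= (-4, 11.65)

(-4, 11.65)


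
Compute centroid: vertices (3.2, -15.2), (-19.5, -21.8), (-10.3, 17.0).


Centroid = ((x_A+x_B+x_C)/3, (y_A+y_B+y_C)/3)
= ((3.2+(-19.5)+(-10.3))/3, ((-15.2)+(-21.8)+17)/3)
= (-8.8667, -6.6667)

(-8.8667, -6.6667)


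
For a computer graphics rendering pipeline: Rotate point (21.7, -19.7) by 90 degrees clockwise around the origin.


90° CW: (x,y) -> (y, -x)
(21.7,-19.7) -> (-19.7, -21.7)

(-19.7, -21.7)


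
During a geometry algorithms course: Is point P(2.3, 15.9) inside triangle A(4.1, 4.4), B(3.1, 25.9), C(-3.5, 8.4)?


Cross products: AB x AP = 27.2, BC x BP = 52, CA x CP = 80.2
All same sign? yes

Yes, inside


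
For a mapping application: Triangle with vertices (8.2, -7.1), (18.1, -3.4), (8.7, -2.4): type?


Side lengths squared: AB^2=111.7, BC^2=89.36, CA^2=22.34
Sorted: [22.34, 89.36, 111.7]
By sides: Scalene, By angles: Right

Scalene, Right


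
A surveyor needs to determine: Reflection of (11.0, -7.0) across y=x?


Reflection over y=x: (x,y) -> (y,x)
(11, -7) -> (-7, 11)

(-7, 11)


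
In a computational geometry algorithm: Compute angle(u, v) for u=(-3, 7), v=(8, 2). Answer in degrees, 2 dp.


u.v = -10, |u| = sqrt(58) = 7.6158, |v| = sqrt(68) = 8.2462
cos(theta) = u.v/(|u||v|) = -10/sqrt(3944) = -0.159232
theta = acos(-0.159232) = 99.16 degrees

99.16 degrees


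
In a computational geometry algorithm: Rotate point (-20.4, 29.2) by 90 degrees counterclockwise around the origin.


90° CCW: (x,y) -> (-y, x)
(-20.4,29.2) -> (-29.2, -20.4)

(-29.2, -20.4)


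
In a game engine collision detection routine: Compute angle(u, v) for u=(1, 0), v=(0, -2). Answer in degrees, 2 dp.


u.v = 0, |u| = sqrt(1) = 1, |v| = sqrt(4) = 2
cos(theta) = u.v/(|u||v|) = 0/sqrt(4) = 0
theta = acos(0) = 90 degrees

90 degrees


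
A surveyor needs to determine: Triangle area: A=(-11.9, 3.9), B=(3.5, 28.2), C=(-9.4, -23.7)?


Area = |x_A(y_B-y_C) + x_B(y_C-y_A) + x_C(y_A-y_B)|/2
= |(-617.61) + (-96.6) + 228.42|/2
= 485.79/2 = 242.895

242.895


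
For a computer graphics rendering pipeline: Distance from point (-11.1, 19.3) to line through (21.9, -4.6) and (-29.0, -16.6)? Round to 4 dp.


|cross product| = 1612.51
|line direction| = sqrt(2734.81) = 52.2954
Distance = 1612.51/sqrt(2734.81) = 30.8346

30.8346


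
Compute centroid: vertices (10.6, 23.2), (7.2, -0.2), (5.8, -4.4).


Centroid = ((x_A+x_B+x_C)/3, (y_A+y_B+y_C)/3)
= ((10.6+7.2+5.8)/3, (23.2+(-0.2)+(-4.4))/3)
= (7.8667, 6.2)

(7.8667, 6.2)


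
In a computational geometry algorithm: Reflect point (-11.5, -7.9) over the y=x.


Reflection over y=x: (x,y) -> (y,x)
(-11.5, -7.9) -> (-7.9, -11.5)

(-7.9, -11.5)


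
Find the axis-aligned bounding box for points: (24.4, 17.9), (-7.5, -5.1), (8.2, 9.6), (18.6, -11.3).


x range: [-7.5, 24.4]
y range: [-11.3, 17.9]
Bounding box: (-7.5,-11.3) to (24.4,17.9)

(-7.5,-11.3) to (24.4,17.9)


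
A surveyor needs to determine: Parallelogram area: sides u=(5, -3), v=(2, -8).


|u x v| = |5*(-8) - (-3)*2|
= |(-40) - (-6)| = 34

34


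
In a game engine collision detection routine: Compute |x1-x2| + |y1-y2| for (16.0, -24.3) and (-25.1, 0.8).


|16-(-25.1)| + |(-24.3)-0.8| = 41.1 + 25.1 = 66.2

66.2


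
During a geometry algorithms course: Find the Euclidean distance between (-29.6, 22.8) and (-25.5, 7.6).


dx=4.1, dy=-15.2
d^2 = 4.1^2 + (-15.2)^2 = 247.85
d = sqrt(247.85) = 15.7433

15.7433


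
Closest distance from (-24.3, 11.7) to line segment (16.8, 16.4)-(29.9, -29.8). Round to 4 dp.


Project P onto AB: t = 0 (clamped to [0,1])
Closest point on segment: (16.8, 16.4)
Distance: 41.3679

41.3679


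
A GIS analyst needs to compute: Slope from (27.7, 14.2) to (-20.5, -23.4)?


slope = (y2-y1)/(x2-x1) = ((-23.4)-14.2)/((-20.5)-27.7) = (-37.6)/(-48.2) = 0.7801

0.7801


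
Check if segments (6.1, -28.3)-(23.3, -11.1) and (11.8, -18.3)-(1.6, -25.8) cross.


Cross products: d1=59.25, d2=12.81, d3=73.96, d4=120.4
d1*d2 < 0 and d3*d4 < 0? no

No, they don't intersect


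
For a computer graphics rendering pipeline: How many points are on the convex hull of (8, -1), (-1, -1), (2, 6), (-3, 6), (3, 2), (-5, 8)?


Convex hull vertices (CCW): (-5, 8), (-1, -1), (8, -1), (2, 6)
Count = 4

4


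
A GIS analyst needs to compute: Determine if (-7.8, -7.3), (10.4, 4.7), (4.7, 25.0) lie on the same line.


Cross product: (10.4-(-7.8))*(25-(-7.3)) - (4.7-(-7.3))*(4.7-(-7.8))
= 437.86

No, not collinear


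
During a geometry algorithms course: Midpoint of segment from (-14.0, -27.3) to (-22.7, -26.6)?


M = (((-14)+(-22.7))/2, ((-27.3)+(-26.6))/2)
= (-18.35, -26.95)

(-18.35, -26.95)


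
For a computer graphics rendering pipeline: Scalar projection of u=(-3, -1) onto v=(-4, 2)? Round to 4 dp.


u.v = 10, |v| = sqrt(20) = 4.4721
Scalar projection = u.v / |v| = 10 / sqrt(20) = 2.2361

2.2361


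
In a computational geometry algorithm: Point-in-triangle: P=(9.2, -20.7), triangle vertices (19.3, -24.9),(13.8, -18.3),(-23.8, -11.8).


Cross products: AB x AP = 43.56, BC x BP = 120.14, CA x CP = 48.71
All same sign? yes

Yes, inside


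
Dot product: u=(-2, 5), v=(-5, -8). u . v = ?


u . v = u_x*v_x + u_y*v_y = (-2)*(-5) + 5*(-8)
= 10 + (-40) = -30

-30


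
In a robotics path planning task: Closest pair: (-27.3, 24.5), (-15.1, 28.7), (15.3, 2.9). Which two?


d(P0,P1) = 12.9027, d(P0,P2) = 47.7632, d(P1,P2) = 39.8723
Closest: P0 and P1

Closest pair: (-27.3, 24.5) and (-15.1, 28.7), distance = 12.9027


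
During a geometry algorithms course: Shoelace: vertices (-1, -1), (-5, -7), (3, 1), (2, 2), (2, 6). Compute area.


Shoelace sum: ((-1)*(-7) - (-5)*(-1)) + ((-5)*1 - 3*(-7)) + (3*2 - 2*1) + (2*6 - 2*2) + (2*(-1) - (-1)*6)
= 34
Area = |34|/2 = 17

17


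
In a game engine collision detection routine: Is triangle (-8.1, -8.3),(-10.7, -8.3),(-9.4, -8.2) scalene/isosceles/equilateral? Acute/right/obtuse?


Side lengths squared: AB^2=6.76, BC^2=1.7, CA^2=1.7
Sorted: [1.7, 1.7, 6.76]
By sides: Isosceles, By angles: Obtuse

Isosceles, Obtuse


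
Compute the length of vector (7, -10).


|u| = sqrt(7^2 + (-10)^2) = sqrt(149) = 12.2066

12.2066


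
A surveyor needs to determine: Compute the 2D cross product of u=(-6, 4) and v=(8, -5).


u x v = u_x*v_y - u_y*v_x = (-6)*(-5) - 4*8
= 30 - 32 = -2

-2


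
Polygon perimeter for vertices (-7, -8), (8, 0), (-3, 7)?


Sides: (-7, -8)->(8, 0): sqrt(289) = 17, (8, 0)->(-3, 7): sqrt(170) = 13.038405, (-3, 7)->(-7, -8): sqrt(241) = 15.524175
Sum = 45.56258
Perimeter = 45.5626

45.5626


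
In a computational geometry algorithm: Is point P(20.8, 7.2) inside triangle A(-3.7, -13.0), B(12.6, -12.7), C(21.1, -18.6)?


Cross products: AB x AP = 321.91, BC x BP = 217.53, CA x CP = -638.16
All same sign? no

No, outside


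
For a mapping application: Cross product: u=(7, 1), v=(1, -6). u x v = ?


u x v = u_x*v_y - u_y*v_x = 7*(-6) - 1*1
= (-42) - 1 = -43

-43


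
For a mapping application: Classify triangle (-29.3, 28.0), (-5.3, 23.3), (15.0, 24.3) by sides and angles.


Side lengths squared: AB^2=598.09, BC^2=413.09, CA^2=1976.18
Sorted: [413.09, 598.09, 1976.18]
By sides: Scalene, By angles: Obtuse

Scalene, Obtuse


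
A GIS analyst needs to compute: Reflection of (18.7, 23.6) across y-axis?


Reflection over y-axis: (x,y) -> (-x,y)
(18.7, 23.6) -> (-18.7, 23.6)

(-18.7, 23.6)


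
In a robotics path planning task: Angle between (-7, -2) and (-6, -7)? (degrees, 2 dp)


u.v = 56, |u| = sqrt(53) = 7.2801, |v| = sqrt(85) = 9.2195
cos(theta) = u.v/(|u||v|) = 56/sqrt(4505) = 0.834335
theta = acos(0.834335) = 33.45 degrees

33.45 degrees


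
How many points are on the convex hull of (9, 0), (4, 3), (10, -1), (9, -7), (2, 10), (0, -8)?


Convex hull vertices (CCW): (0, -8), (9, -7), (10, -1), (2, 10)
Count = 4

4


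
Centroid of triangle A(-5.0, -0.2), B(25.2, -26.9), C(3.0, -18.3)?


Centroid = ((x_A+x_B+x_C)/3, (y_A+y_B+y_C)/3)
= (((-5)+25.2+3)/3, ((-0.2)+(-26.9)+(-18.3))/3)
= (7.7333, -15.1333)

(7.7333, -15.1333)


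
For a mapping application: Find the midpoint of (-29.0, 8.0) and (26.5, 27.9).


M = (((-29)+26.5)/2, (8+27.9)/2)
= (-1.25, 17.95)

(-1.25, 17.95)


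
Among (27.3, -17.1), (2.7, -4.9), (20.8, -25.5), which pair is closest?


d(P0,P1) = 27.4591, d(P0,P2) = 10.6212, d(P1,P2) = 27.4221
Closest: P0 and P2

Closest pair: (27.3, -17.1) and (20.8, -25.5), distance = 10.6212


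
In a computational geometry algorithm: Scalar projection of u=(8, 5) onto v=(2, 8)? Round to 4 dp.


u.v = 56, |v| = sqrt(68) = 8.2462
Scalar projection = u.v / |v| = 56 / sqrt(68) = 6.791

6.791


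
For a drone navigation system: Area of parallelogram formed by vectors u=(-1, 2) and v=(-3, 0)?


|u x v| = |(-1)*0 - 2*(-3)|
= |0 - (-6)| = 6

6


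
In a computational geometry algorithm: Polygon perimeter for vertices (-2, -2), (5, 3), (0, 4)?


Sides: (-2, -2)->(5, 3): sqrt(74) = 8.602325, (5, 3)->(0, 4): sqrt(26) = 5.09902, (0, 4)->(-2, -2): sqrt(40) = 6.324555
Sum = 20.0259
Perimeter = 20.0259

20.0259


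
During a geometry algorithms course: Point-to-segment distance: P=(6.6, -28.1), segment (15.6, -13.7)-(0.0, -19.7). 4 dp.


Project P onto AB: t = 0.8119 (clamped to [0,1])
Closest point on segment: (2.9351, -18.5711)
Distance: 10.2094

10.2094


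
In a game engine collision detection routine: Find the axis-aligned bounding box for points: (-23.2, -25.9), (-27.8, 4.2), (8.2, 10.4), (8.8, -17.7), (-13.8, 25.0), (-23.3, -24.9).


x range: [-27.8, 8.8]
y range: [-25.9, 25]
Bounding box: (-27.8,-25.9) to (8.8,25)

(-27.8,-25.9) to (8.8,25)


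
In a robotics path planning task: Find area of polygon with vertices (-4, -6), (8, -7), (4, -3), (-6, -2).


Shoelace sum: ((-4)*(-7) - 8*(-6)) + (8*(-3) - 4*(-7)) + (4*(-2) - (-6)*(-3)) + ((-6)*(-6) - (-4)*(-2))
= 82
Area = |82|/2 = 41

41


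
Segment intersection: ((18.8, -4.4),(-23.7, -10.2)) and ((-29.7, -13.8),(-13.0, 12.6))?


Cross products: d1=-1123.42, d2=-98.28, d3=118.2, d4=-906.94
d1*d2 < 0 and d3*d4 < 0? no

No, they don't intersect


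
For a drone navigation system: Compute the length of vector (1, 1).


|u| = sqrt(1^2 + 1^2) = sqrt(2) = 1.4142

1.4142


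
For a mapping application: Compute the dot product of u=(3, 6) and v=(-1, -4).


u . v = u_x*v_x + u_y*v_y = 3*(-1) + 6*(-4)
= (-3) + (-24) = -27

-27


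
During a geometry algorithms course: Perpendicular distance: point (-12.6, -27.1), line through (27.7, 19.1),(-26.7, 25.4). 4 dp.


|cross product| = 2767.17
|line direction| = sqrt(2999.05) = 54.7636
Distance = 2767.17/sqrt(2999.05) = 50.5294

50.5294


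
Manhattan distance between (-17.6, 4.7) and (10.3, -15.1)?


|(-17.6)-10.3| + |4.7-(-15.1)| = 27.9 + 19.8 = 47.7

47.7


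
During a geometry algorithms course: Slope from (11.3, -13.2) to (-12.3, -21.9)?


slope = (y2-y1)/(x2-x1) = ((-21.9)-(-13.2))/((-12.3)-11.3) = (-8.7)/(-23.6) = 0.3686

0.3686


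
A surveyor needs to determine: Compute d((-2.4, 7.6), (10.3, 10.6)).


dx=12.7, dy=3
d^2 = 12.7^2 + 3^2 = 170.29
d = sqrt(170.29) = 13.0495

13.0495


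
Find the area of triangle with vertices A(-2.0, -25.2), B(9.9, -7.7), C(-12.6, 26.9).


Area = |x_A(y_B-y_C) + x_B(y_C-y_A) + x_C(y_A-y_B)|/2
= |69.2 + 515.79 + 220.5|/2
= 805.49/2 = 402.745

402.745


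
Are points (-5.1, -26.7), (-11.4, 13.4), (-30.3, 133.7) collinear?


Cross product: ((-11.4)-(-5.1))*(133.7-(-26.7)) - (13.4-(-26.7))*((-30.3)-(-5.1))
= 0

Yes, collinear


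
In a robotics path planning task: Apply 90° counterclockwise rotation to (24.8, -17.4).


90° CCW: (x,y) -> (-y, x)
(24.8,-17.4) -> (17.4, 24.8)

(17.4, 24.8)


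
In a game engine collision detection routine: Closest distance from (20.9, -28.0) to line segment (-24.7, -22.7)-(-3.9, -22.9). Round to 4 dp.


Project P onto AB: t = 1 (clamped to [0,1])
Closest point on segment: (-3.9, -22.9)
Distance: 25.319

25.319


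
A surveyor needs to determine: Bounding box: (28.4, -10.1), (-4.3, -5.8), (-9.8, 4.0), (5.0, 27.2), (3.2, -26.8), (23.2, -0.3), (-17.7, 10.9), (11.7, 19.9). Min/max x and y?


x range: [-17.7, 28.4]
y range: [-26.8, 27.2]
Bounding box: (-17.7,-26.8) to (28.4,27.2)

(-17.7,-26.8) to (28.4,27.2)


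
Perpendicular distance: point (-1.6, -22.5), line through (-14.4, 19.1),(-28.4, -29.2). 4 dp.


|cross product| = 1200.64
|line direction| = sqrt(2528.89) = 50.2881
Distance = 1200.64/sqrt(2528.89) = 23.8752

23.8752


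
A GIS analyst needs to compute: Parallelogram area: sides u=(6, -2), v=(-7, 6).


|u x v| = |6*6 - (-2)*(-7)|
= |36 - 14| = 22

22
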